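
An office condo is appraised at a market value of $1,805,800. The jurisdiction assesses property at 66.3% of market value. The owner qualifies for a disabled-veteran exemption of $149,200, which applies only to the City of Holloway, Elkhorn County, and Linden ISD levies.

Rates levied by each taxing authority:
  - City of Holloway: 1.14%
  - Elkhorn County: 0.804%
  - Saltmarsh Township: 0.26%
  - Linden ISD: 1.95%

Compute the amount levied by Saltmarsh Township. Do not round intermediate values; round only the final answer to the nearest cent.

Assessed value = $1,805,800 × 0.663 = $1,197,245.4
Saltmarsh Township taxable value = $1,197,245.4 (exemption does not apply)
Saltmarsh Township levy = $1,197,245.4 × 0.0026 = $3,112.83804

$3,112.84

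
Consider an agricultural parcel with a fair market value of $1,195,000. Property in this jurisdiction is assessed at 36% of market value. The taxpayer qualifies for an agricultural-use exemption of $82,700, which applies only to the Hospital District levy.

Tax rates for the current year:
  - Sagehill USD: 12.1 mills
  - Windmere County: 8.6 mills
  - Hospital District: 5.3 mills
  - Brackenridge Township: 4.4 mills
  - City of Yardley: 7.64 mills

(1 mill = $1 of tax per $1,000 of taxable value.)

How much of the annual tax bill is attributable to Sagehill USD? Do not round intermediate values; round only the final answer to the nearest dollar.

Assessed value = $1,195,000 × 0.36 = $430,200
Sagehill USD taxable value = $430,200 (exemption does not apply)
Sagehill USD levy = $430,200 × 0.0121 = $5,205.42

$5,205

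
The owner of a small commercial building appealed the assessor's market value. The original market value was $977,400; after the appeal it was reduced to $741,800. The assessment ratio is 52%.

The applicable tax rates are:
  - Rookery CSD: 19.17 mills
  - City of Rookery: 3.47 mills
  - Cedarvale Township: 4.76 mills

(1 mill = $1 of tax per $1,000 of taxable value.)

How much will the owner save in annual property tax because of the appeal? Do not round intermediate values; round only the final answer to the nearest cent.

Old assessed value = $977,400 × 0.52 = $508,248
New assessed value = $741,800 × 0.52 = $385,736
Combined rate = 0.01917 + 0.00347 + 0.00476 = 0.0274
Old tax = $508,248 × 0.0274 = $13,925.9952
New tax = $385,736 × 0.0274 = $10,569.1664
Reduction = $13,925.9952 − $10,569.1664 = $3,356.8288

$3,356.83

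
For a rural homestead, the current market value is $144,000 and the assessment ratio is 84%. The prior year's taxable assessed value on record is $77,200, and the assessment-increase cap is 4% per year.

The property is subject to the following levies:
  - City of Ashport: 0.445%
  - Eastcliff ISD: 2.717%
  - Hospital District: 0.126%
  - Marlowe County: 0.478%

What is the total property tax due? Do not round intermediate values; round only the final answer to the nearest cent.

Uncapped assessed value = $144,000 × 0.84 = $120,960
Cap limit = $77,200 × 1.04 = $80,288
Taxable assessed value = min($120,960, $80,288) = $80,288 (cap binds)
City of Ashport: $80,288 × 0.00445 = $357.2816
Eastcliff ISD: $80,288 × 0.02717 = $2,181.42496
Hospital District: $80,288 × 0.00126 = $101.16288
Marlowe County: $80,288 × 0.00478 = $383.77664
Total = $3,023.64608

$3,023.65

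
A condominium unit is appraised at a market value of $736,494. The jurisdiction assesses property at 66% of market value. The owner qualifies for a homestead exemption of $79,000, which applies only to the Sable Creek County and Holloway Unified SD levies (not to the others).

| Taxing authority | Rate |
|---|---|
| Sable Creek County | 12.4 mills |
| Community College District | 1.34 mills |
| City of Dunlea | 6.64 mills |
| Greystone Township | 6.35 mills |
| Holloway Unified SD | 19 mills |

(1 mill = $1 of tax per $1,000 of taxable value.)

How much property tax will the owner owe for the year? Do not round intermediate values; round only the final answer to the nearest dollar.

$19,748

Assessed value = $736,494 × 0.66 = $486,086.04
Sable Creek County: ($486,086.04 − $79,000) × 0.0124 = $407,086.04 × 0.0124 = $5,047.866896
Community College District: $486,086.04 × 0.00134 = $651.3552936
City of Dunlea: $486,086.04 × 0.00664 = $3,227.6113056
Greystone Township: $486,086.04 × 0.00635 = $3,086.646354
Holloway Unified SD: ($486,086.04 − $79,000) × 0.019 = $407,086.04 × 0.019 = $7,734.63476
Total = $19,748.1146092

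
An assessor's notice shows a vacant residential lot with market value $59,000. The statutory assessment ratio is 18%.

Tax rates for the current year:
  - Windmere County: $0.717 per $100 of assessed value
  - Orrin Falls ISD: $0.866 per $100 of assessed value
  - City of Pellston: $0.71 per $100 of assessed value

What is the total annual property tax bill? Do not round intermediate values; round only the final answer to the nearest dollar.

Assessed value = $59,000 × 0.18 = $10,620
Windmere County: $10,620 × 0.00717 = $76.1454
Orrin Falls ISD: $10,620 × 0.00866 = $91.9692
City of Pellston: $10,620 × 0.0071 = $75.402
Total = $76.1454 + $91.9692 + $75.402 = $243.5166

$244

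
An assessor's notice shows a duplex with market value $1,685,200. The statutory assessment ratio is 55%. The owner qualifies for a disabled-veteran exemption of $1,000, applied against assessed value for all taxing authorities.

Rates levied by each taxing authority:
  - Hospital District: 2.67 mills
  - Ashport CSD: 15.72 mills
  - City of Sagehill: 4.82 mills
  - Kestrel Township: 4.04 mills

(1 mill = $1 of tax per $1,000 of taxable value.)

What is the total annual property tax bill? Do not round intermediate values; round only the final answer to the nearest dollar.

$25,230

Assessed value = $1,685,200 × 0.55 = $926,860
Taxable value = $926,860 − $1,000 = $925,860
Hospital District: $925,860 × 0.00267 = $2,472.0462
Ashport CSD: $925,860 × 0.01572 = $14,554.5192
City of Sagehill: $925,860 × 0.00482 = $4,462.6452
Kestrel Township: $925,860 × 0.00404 = $3,740.4744
Total = $2,472.0462 + $14,554.5192 + $4,462.6452 + $3,740.4744 = $25,229.685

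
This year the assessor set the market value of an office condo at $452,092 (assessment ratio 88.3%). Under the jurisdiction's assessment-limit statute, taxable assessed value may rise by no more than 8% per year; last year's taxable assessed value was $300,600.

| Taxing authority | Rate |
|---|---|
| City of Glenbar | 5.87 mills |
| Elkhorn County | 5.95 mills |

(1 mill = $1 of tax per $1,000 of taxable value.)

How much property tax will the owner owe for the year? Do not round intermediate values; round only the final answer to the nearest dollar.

Uncapped assessed value = $452,092 × 0.883 = $399,197.236
Cap limit = $300,600 × 1.08 = $324,648
Taxable assessed value = min($399,197.236, $324,648) = $324,648 (cap binds)
City of Glenbar: $324,648 × 0.00587 = $1,905.68376
Elkhorn County: $324,648 × 0.00595 = $1,931.6556
Total = $3,837.33936

$3,837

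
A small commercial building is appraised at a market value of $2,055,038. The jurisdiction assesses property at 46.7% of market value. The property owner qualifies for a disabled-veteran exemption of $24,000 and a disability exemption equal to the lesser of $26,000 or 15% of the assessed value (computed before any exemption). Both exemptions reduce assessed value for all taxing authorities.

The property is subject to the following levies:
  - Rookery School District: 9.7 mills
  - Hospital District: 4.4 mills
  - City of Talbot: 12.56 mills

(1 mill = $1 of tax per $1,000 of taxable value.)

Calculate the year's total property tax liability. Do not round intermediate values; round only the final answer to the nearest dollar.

$24,253

Assessed value = $2,055,038 × 0.467 = $959,702.746
Disability exemption = min($26,000, 15% × $959,702.746) = min($26,000, $143,955.4119) = $26,000 (dollar cap binds)
Taxable value = $959,702.746 − $24,000 − $26,000 = $909,702.746
Rookery School District: $909,702.746 × 0.0097 = $8,824.1166362
Hospital District: $909,702.746 × 0.0044 = $4,002.6920824
City of Talbot: $909,702.746 × 0.01256 = $11,425.86648976
Total = $24,252.67520836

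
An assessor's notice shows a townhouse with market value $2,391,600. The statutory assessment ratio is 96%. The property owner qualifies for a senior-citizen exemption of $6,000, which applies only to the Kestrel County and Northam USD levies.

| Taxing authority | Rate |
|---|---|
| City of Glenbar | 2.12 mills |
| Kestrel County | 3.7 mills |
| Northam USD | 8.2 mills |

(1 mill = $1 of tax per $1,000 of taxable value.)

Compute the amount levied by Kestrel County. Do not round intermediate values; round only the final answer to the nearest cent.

$8,472.76

Assessed value = $2,391,600 × 0.96 = $2,295,936
Kestrel County taxable value = $2,295,936 − $6,000 = $2,289,936
Kestrel County levy = $2,289,936 × 0.0037 = $8,472.7632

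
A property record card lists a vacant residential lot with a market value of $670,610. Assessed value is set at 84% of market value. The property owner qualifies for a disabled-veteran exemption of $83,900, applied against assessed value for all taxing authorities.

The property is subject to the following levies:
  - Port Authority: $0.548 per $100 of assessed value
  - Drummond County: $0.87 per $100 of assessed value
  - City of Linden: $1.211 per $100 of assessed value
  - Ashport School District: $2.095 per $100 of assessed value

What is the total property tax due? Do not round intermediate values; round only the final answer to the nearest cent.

$22,647.44

Assessed value = $670,610 × 0.84 = $563,312.4
Taxable value = $563,312.4 − $83,900 = $479,412.4
Port Authority: $479,412.4 × 0.00548 = $2,627.179952
Drummond County: $479,412.4 × 0.0087 = $4,170.88788
City of Linden: $479,412.4 × 0.01211 = $5,805.684164
Ashport School District: $479,412.4 × 0.02095 = $10,043.68978
Total = $2,627.179952 + $4,170.88788 + $5,805.684164 + $10,043.68978 = $22,647.441776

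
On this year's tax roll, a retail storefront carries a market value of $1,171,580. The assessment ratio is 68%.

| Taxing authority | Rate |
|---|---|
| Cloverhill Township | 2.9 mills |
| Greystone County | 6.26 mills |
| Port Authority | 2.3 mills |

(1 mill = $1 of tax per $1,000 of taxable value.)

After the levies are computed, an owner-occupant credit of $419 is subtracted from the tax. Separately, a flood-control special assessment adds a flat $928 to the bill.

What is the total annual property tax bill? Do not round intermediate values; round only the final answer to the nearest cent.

$9,638.89

Assessed value = $1,171,580 × 0.68 = $796,674.4
Cloverhill Township: $796,674.4 × 0.0029 = $2,310.35576
Greystone County: $796,674.4 × 0.00626 = $4,987.181744
Port Authority: $796,674.4 × 0.0023 = $1,832.35112
Levies subtotal = $9,129.888624
After credit = $9,129.888624 − $419 = $8,710.888624
Total = $8,710.888624 + $928 = $9,638.888624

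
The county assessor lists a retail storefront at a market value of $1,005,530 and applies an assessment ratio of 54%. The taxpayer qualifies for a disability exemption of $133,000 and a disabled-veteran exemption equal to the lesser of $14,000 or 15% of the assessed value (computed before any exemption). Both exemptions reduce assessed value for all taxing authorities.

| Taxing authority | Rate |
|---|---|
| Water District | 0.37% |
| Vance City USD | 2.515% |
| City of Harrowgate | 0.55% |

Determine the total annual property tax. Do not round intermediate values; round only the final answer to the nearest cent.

$13,602.13

Assessed value = $1,005,530 × 0.54 = $542,986.2
Disabled-veteran exemption = min($14,000, 15% × $542,986.2) = min($14,000, $81,447.93) = $14,000 (dollar cap binds)
Taxable value = $542,986.2 − $133,000 − $14,000 = $395,986.2
Water District: $395,986.2 × 0.0037 = $1,465.14894
Vance City USD: $395,986.2 × 0.02515 = $9,959.05293
City of Harrowgate: $395,986.2 × 0.0055 = $2,177.9241
Total = $13,602.12597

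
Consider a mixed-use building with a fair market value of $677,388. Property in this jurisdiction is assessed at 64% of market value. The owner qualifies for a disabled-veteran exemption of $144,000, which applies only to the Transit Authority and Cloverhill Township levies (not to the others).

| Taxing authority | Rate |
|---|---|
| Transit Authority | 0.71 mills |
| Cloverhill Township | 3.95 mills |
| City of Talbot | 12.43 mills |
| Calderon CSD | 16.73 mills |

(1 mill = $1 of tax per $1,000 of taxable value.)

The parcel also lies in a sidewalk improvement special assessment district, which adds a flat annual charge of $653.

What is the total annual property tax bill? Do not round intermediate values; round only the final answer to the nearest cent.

$14,643.89

Assessed value = $677,388 × 0.64 = $433,528.32
Transit Authority: ($433,528.32 − $144,000) × 0.00071 = $289,528.32 × 0.00071 = $205.5651072
Cloverhill Township: ($433,528.32 − $144,000) × 0.00395 = $289,528.32 × 0.00395 = $1,143.636864
City of Talbot: $433,528.32 × 0.01243 = $5,388.7570176
Calderon CSD: $433,528.32 × 0.01673 = $7,252.9287936
Levies subtotal = $13,990.8877824
Total = $13,990.8877824 + $653 = $14,643.8877824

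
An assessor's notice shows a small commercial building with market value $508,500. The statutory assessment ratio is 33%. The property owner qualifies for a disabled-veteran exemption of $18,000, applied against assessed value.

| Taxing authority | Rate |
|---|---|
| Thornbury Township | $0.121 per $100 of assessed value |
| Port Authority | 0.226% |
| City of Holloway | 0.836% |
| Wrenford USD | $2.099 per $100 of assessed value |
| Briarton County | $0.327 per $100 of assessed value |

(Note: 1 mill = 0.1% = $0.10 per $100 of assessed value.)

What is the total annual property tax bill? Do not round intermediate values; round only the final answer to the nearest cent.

$5,406.46

Assessed value = $508,500 × 0.33 = $167,805
Taxable value = $167,805 − $18,000 = $149,805
Thornbury Township: $149,805 × 0.00121 = $181.26405
Port Authority: $149,805 × 0.00226 = $338.5593
City of Holloway: $149,805 × 0.00836 = $1,252.3698
Wrenford USD: $149,805 × 0.02099 = $3,144.40695
Briarton County: $149,805 × 0.00327 = $489.86235
Total = $5,406.46245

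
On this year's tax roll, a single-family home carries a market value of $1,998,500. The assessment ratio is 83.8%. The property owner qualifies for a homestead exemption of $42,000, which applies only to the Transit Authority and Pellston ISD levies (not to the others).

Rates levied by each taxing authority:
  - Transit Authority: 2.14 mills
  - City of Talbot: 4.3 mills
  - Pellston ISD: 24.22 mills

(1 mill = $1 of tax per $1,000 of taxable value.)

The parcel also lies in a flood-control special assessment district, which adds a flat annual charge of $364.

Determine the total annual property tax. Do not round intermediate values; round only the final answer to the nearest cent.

Assessed value = $1,998,500 × 0.838 = $1,674,743
Transit Authority: ($1,674,743 − $42,000) × 0.00214 = $1,632,743 × 0.00214 = $3,494.07002
City of Talbot: $1,674,743 × 0.0043 = $7,201.3949
Pellston ISD: ($1,674,743 − $42,000) × 0.02422 = $1,632,743 × 0.02422 = $39,545.03546
Levies subtotal = $50,240.50038
Total = $50,240.50038 + $364 = $50,604.50038

$50,604.50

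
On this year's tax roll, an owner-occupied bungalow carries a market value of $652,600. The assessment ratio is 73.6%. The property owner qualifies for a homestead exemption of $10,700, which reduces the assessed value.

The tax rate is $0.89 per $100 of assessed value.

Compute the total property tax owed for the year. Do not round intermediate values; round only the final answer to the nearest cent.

Assessed value = $652,600 × 0.736 = $480,313.6
Taxable value = $480,313.6 − $10,700 = $469,613.6
Tax = $469,613.6 × 0.0089 = $4,179.56104

$4,179.56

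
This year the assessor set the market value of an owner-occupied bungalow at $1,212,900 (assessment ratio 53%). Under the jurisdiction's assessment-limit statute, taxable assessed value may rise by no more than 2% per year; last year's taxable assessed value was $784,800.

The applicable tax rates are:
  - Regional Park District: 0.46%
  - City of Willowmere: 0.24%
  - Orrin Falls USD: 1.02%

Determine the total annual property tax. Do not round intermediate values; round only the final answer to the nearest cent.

$11,056.80

Uncapped assessed value = $1,212,900 × 0.53 = $642,837
Cap limit = $784,800 × 1.02 = $800,496
Taxable assessed value = min($642,837, $800,496) = $642,837 (cap does not bind)
Regional Park District: $642,837 × 0.0046 = $2,957.0502
City of Willowmere: $642,837 × 0.0024 = $1,542.8088
Orrin Falls USD: $642,837 × 0.0102 = $6,556.9374
Total = $11,056.7964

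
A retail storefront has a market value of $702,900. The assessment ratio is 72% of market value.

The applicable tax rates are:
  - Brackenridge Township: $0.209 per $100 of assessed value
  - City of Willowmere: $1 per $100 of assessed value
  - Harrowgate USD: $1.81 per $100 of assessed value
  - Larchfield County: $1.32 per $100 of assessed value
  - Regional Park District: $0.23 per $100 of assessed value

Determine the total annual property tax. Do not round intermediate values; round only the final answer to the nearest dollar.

$23,123

Assessed value = $702,900 × 0.72 = $506,088
Brackenridge Township: $506,088 × 0.00209 = $1,057.72392
City of Willowmere: $506,088 × 0.01 = $5,060.88
Harrowgate USD: $506,088 × 0.0181 = $9,160.1928
Larchfield County: $506,088 × 0.0132 = $6,680.3616
Regional Park District: $506,088 × 0.0023 = $1,164.0024
Total = $1,057.72392 + $5,060.88 + $9,160.1928 + $6,680.3616 + $1,164.0024 = $23,123.16072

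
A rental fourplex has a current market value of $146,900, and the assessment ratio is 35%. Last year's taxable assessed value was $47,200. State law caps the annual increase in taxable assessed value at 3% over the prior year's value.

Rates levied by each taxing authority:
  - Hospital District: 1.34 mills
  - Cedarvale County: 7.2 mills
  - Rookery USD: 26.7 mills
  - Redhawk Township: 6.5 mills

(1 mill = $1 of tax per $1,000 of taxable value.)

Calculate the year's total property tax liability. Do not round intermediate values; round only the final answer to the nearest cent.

Uncapped assessed value = $146,900 × 0.35 = $51,415
Cap limit = $47,200 × 1.03 = $48,616
Taxable assessed value = min($51,415, $48,616) = $48,616 (cap binds)
Hospital District: $48,616 × 0.00134 = $65.14544
Cedarvale County: $48,616 × 0.0072 = $350.0352
Rookery USD: $48,616 × 0.0267 = $1,298.0472
Redhawk Township: $48,616 × 0.0065 = $316.004
Total = $2,029.23184

$2,029.23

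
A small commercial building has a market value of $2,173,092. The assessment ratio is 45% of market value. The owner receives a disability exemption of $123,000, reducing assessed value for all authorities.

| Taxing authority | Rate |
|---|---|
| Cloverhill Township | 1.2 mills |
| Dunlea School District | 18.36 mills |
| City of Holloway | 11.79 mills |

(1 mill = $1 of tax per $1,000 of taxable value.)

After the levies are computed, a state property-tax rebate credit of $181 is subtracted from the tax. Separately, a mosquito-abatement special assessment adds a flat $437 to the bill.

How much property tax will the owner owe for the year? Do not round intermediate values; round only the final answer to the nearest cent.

$27,056.85

Assessed value = $2,173,092 × 0.45 = $977,891.4
Taxable value = $977,891.4 − $123,000 = $854,891.4
Cloverhill Township: $854,891.4 × 0.0012 = $1,025.86968
Dunlea School District: $854,891.4 × 0.01836 = $15,695.806104
City of Holloway: $854,891.4 × 0.01179 = $10,079.169606
Levies subtotal = $26,800.84539
After credit = $26,800.84539 − $181 = $26,619.84539
Total = $26,619.84539 + $437 = $27,056.84539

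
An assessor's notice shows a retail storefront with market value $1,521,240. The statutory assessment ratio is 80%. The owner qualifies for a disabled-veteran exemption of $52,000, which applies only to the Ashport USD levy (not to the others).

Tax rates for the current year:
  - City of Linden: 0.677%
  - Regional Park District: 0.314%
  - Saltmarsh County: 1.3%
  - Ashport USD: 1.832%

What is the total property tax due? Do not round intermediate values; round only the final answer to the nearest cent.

$49,223.94

Assessed value = $1,521,240 × 0.8 = $1,216,992
City of Linden: $1,216,992 × 0.00677 = $8,239.03584
Regional Park District: $1,216,992 × 0.00314 = $3,821.35488
Saltmarsh County: $1,216,992 × 0.013 = $15,820.896
Ashport USD: ($1,216,992 − $52,000) × 0.01832 = $1,164,992 × 0.01832 = $21,342.65344
Total = $49,223.94016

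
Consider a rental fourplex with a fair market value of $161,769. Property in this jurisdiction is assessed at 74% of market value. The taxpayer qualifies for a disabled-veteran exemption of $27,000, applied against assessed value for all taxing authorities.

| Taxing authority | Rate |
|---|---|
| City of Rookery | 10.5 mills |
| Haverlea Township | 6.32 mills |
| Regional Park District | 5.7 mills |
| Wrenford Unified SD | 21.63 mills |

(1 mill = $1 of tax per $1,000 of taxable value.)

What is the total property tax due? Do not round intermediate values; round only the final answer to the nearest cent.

Assessed value = $161,769 × 0.74 = $119,709.06
Taxable value = $119,709.06 − $27,000 = $92,709.06
City of Rookery: $92,709.06 × 0.0105 = $973.44513
Haverlea Township: $92,709.06 × 0.00632 = $585.9212592
Regional Park District: $92,709.06 × 0.0057 = $528.441642
Wrenford Unified SD: $92,709.06 × 0.02163 = $2,005.2969678
Total = $973.44513 + $585.9212592 + $528.441642 + $2,005.2969678 = $4,093.104999

$4,093.10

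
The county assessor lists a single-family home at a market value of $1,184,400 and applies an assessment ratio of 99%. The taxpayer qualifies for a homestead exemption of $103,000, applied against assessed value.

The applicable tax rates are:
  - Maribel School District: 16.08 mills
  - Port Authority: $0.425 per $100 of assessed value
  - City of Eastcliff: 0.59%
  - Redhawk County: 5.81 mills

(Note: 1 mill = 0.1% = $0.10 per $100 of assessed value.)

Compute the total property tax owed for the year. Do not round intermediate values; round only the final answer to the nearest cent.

$34,268.57

Assessed value = $1,184,400 × 0.99 = $1,172,556
Taxable value = $1,172,556 − $103,000 = $1,069,556
Maribel School District: $1,069,556 × 0.01608 = $17,198.46048
Port Authority: $1,069,556 × 0.00425 = $4,545.613
City of Eastcliff: $1,069,556 × 0.0059 = $6,310.3804
Redhawk County: $1,069,556 × 0.00581 = $6,214.12036
Total = $34,268.57424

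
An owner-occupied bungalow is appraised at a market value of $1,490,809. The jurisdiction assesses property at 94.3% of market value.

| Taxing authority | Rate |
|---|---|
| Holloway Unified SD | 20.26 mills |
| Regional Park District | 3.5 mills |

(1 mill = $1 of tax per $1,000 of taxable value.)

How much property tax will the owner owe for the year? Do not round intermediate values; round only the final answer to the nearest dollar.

Assessed value = $1,490,809 × 0.943 = $1,405,832.887
Holloway Unified SD: $1,405,832.887 × 0.02026 = $28,482.17429062
Regional Park District: $1,405,832.887 × 0.0035 = $4,920.4151045
Total = $28,482.17429062 + $4,920.4151045 = $33,402.58939512

$33,403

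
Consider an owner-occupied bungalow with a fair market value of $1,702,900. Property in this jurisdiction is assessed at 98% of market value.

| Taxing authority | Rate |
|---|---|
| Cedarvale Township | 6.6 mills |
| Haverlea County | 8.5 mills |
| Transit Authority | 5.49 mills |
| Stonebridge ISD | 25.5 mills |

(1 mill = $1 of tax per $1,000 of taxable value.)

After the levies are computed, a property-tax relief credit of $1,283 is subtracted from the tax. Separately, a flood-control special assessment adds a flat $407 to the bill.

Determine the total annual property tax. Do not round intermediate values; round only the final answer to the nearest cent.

$76,040.93

Assessed value = $1,702,900 × 0.98 = $1,668,842
Cedarvale Township: $1,668,842 × 0.0066 = $11,014.3572
Haverlea County: $1,668,842 × 0.0085 = $14,185.157
Transit Authority: $1,668,842 × 0.00549 = $9,161.94258
Stonebridge ISD: $1,668,842 × 0.0255 = $42,555.471
Levies subtotal = $76,916.92778
After credit = $76,916.92778 − $1,283 = $75,633.92778
Total = $75,633.92778 + $407 = $76,040.92778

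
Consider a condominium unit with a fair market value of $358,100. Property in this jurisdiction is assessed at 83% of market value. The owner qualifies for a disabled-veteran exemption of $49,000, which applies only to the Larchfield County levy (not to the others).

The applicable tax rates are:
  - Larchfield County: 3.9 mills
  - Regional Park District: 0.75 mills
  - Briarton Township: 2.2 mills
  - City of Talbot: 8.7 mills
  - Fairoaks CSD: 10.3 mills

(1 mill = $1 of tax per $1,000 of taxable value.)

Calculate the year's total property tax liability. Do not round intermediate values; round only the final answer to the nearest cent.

$7,492.11

Assessed value = $358,100 × 0.83 = $297,223
Larchfield County: ($297,223 − $49,000) × 0.0039 = $248,223 × 0.0039 = $968.0697
Regional Park District: $297,223 × 0.00075 = $222.91725
Briarton Township: $297,223 × 0.0022 = $653.8906
City of Talbot: $297,223 × 0.0087 = $2,585.8401
Fairoaks CSD: $297,223 × 0.0103 = $3,061.3969
Total = $7,492.11455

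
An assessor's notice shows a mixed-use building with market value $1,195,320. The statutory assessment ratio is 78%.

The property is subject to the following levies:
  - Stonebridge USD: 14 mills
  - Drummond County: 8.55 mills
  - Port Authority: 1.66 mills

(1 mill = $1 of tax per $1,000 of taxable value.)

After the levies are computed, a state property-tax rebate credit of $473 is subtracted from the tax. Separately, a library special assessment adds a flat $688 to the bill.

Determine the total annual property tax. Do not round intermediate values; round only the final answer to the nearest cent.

Assessed value = $1,195,320 × 0.78 = $932,349.6
Stonebridge USD: $932,349.6 × 0.014 = $13,052.8944
Drummond County: $932,349.6 × 0.00855 = $7,971.58908
Port Authority: $932,349.6 × 0.00166 = $1,547.700336
Levies subtotal = $22,572.183816
After credit = $22,572.183816 − $473 = $22,099.183816
Total = $22,099.183816 + $688 = $22,787.183816

$22,787.18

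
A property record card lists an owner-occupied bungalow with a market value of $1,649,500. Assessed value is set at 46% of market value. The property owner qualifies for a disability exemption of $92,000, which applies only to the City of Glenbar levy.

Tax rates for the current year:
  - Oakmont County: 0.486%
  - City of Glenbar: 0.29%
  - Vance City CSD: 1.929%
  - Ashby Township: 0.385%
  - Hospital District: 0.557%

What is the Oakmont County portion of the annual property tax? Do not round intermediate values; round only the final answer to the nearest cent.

$3,687.62

Assessed value = $1,649,500 × 0.46 = $758,770
Oakmont County taxable value = $758,770 (exemption does not apply)
Oakmont County levy = $758,770 × 0.00486 = $3,687.6222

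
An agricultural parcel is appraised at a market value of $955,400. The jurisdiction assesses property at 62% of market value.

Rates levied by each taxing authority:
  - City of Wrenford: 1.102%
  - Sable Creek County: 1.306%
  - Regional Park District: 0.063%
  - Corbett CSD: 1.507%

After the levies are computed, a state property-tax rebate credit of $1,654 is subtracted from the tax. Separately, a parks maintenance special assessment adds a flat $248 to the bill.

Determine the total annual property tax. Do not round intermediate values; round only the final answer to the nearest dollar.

Assessed value = $955,400 × 0.62 = $592,348
City of Wrenford: $592,348 × 0.01102 = $6,527.67496
Sable Creek County: $592,348 × 0.01306 = $7,736.06488
Regional Park District: $592,348 × 0.00063 = $373.17924
Corbett CSD: $592,348 × 0.01507 = $8,926.68436
Levies subtotal = $23,563.60344
After credit = $23,563.60344 − $1,654 = $21,909.60344
Total = $21,909.60344 + $248 = $22,157.60344

$22,158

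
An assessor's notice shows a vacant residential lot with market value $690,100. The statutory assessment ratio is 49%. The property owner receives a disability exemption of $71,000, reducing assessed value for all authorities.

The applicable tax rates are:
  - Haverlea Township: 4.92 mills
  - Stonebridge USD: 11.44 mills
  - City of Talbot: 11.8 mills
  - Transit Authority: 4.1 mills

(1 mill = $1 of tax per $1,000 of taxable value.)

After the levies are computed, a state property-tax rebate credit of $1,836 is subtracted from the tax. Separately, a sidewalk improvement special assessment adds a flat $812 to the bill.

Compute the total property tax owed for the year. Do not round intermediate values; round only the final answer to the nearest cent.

Assessed value = $690,100 × 0.49 = $338,149
Taxable value = $338,149 − $71,000 = $267,149
Haverlea Township: $267,149 × 0.00492 = $1,314.37308
Stonebridge USD: $267,149 × 0.01144 = $3,056.18456
City of Talbot: $267,149 × 0.0118 = $3,152.3582
Transit Authority: $267,149 × 0.0041 = $1,095.3109
Levies subtotal = $8,618.22674
After credit = $8,618.22674 − $1,836 = $6,782.22674
Total = $6,782.22674 + $812 = $7,594.22674

$7,594.23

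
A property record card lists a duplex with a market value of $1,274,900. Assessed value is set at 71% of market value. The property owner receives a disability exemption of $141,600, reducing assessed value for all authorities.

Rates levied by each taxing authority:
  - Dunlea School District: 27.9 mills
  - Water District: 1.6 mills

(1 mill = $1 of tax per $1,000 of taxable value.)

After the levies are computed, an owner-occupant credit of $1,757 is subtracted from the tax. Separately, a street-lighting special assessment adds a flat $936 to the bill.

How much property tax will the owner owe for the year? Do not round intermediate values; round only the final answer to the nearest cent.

$21,704.58

Assessed value = $1,274,900 × 0.71 = $905,179
Taxable value = $905,179 − $141,600 = $763,579
Dunlea School District: $763,579 × 0.0279 = $21,303.8541
Water District: $763,579 × 0.0016 = $1,221.7264
Levies subtotal = $22,525.5805
After credit = $22,525.5805 − $1,757 = $20,768.5805
Total = $20,768.5805 + $936 = $21,704.5805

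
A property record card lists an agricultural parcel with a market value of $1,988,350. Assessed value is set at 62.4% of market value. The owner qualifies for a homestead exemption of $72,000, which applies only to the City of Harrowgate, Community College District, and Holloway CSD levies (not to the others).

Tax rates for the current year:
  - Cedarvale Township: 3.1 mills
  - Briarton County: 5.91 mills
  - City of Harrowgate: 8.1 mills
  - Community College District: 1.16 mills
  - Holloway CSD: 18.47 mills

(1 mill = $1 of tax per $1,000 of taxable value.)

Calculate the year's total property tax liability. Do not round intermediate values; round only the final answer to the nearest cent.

$43,587.87

Assessed value = $1,988,350 × 0.624 = $1,240,730.4
Cedarvale Township: $1,240,730.4 × 0.0031 = $3,846.26424
Briarton County: $1,240,730.4 × 0.00591 = $7,332.716664
City of Harrowgate: ($1,240,730.4 − $72,000) × 0.0081 = $1,168,730.4 × 0.0081 = $9,466.71624
Community College District: ($1,240,730.4 − $72,000) × 0.00116 = $1,168,730.4 × 0.00116 = $1,355.727264
Holloway CSD: ($1,240,730.4 − $72,000) × 0.01847 = $1,168,730.4 × 0.01847 = $21,586.450488
Total = $43,587.874896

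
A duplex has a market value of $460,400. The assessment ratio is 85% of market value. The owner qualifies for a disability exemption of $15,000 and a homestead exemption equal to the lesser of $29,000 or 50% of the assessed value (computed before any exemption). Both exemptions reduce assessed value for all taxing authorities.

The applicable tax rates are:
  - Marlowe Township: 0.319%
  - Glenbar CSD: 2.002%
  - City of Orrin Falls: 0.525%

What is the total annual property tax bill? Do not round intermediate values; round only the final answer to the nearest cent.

$9,885.30

Assessed value = $460,400 × 0.85 = $391,340
Homestead exemption = min($29,000, 50% × $391,340) = min($29,000, $195,670) = $29,000 (dollar cap binds)
Taxable value = $391,340 − $15,000 − $29,000 = $347,340
Marlowe Township: $347,340 × 0.00319 = $1,108.0146
Glenbar CSD: $347,340 × 0.02002 = $6,953.7468
City of Orrin Falls: $347,340 × 0.00525 = $1,823.535
Total = $9,885.2964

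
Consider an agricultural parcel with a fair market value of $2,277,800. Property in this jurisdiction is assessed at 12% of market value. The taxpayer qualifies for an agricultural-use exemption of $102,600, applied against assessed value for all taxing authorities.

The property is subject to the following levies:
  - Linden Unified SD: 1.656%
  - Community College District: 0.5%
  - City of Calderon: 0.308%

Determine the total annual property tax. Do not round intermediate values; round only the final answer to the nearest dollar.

Assessed value = $2,277,800 × 0.12 = $273,336
Taxable value = $273,336 − $102,600 = $170,736
Linden Unified SD: $170,736 × 0.01656 = $2,827.38816
Community College District: $170,736 × 0.005 = $853.68
City of Calderon: $170,736 × 0.00308 = $525.86688
Total = $2,827.38816 + $853.68 + $525.86688 = $4,206.93504

$4,207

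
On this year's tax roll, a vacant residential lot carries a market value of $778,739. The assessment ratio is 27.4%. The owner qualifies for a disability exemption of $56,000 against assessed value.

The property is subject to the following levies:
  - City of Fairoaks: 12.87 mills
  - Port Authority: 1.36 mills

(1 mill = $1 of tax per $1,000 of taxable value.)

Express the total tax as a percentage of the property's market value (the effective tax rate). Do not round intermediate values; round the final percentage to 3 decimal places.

0.288%

Assessed value = $778,739 × 0.274 = $213,374.486
Taxable value = $213,374.486 − $56,000 = $157,374.486
City of Fairoaks: $157,374.486 × 0.01287 = $2,025.40963482
Port Authority: $157,374.486 × 0.00136 = $214.02930096
Total tax = $2,239.43893578
Effective rate = $2,239.43893578 ÷ $778,739 = 0.288% of market value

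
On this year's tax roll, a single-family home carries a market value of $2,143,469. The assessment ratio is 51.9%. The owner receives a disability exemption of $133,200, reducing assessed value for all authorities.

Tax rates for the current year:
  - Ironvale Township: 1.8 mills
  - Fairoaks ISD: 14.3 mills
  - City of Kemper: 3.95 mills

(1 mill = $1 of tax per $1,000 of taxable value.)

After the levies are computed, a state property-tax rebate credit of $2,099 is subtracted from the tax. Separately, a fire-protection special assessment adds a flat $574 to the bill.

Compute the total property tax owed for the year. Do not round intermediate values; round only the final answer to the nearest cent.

$18,109.17

Assessed value = $2,143,469 × 0.519 = $1,112,460.411
Taxable value = $1,112,460.411 − $133,200 = $979,260.411
Ironvale Township: $979,260.411 × 0.0018 = $1,762.6687398
Fairoaks ISD: $979,260.411 × 0.0143 = $14,003.4238773
City of Kemper: $979,260.411 × 0.00395 = $3,868.07862345
Levies subtotal = $19,634.17124055
After credit = $19,634.17124055 − $2,099 = $17,535.17124055
Total = $17,535.17124055 + $574 = $18,109.17124055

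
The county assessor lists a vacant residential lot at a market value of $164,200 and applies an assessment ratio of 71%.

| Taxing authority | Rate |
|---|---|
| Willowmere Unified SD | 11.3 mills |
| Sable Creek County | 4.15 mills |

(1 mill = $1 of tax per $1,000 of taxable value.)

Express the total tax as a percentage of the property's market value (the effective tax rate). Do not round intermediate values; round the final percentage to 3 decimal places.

1.097%

Assessed value = $164,200 × 0.71 = $116,582
Willowmere Unified SD: $116,582 × 0.0113 = $1,317.3766
Sable Creek County: $116,582 × 0.00415 = $483.8153
Total tax = $1,801.1919
Effective rate = $1,801.1919 ÷ $164,200 = 1.097% of market value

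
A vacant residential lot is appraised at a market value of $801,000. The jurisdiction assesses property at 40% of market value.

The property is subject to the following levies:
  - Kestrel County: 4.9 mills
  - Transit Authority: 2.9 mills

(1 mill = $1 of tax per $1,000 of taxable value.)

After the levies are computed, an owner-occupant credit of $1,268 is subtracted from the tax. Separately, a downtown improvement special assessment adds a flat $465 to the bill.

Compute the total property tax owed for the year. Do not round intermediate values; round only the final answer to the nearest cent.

Assessed value = $801,000 × 0.4 = $320,400
Kestrel County: $320,400 × 0.0049 = $1,569.96
Transit Authority: $320,400 × 0.0029 = $929.16
Levies subtotal = $2,499.12
After credit = $2,499.12 − $1,268 = $1,231.12
Total = $1,231.12 + $465 = $1,696.12

$1,696.12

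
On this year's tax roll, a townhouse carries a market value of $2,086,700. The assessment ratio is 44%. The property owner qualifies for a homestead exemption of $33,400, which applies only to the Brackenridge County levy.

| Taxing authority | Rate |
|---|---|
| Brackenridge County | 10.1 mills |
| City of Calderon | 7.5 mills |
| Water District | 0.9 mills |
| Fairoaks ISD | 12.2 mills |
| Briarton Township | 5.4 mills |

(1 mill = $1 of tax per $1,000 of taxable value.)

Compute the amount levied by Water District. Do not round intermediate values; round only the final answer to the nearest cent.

Assessed value = $2,086,700 × 0.44 = $918,148
Water District taxable value = $918,148 (exemption does not apply)
Water District levy = $918,148 × 0.0009 = $826.3332

$826.33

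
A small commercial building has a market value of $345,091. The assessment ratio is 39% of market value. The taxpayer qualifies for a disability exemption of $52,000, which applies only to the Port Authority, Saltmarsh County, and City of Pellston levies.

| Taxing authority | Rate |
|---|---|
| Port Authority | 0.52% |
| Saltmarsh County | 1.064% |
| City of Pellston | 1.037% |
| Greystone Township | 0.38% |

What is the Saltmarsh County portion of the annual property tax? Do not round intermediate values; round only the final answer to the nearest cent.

Assessed value = $345,091 × 0.39 = $134,585.49
Saltmarsh County taxable value = $134,585.49 − $52,000 = $82,585.49
Saltmarsh County levy = $82,585.49 × 0.01064 = $878.7096136

$878.71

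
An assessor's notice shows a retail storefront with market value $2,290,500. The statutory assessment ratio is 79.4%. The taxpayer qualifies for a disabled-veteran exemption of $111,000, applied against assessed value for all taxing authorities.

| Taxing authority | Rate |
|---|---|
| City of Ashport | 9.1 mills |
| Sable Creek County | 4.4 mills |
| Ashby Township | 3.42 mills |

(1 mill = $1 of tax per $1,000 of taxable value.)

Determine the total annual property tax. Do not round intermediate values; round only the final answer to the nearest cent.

Assessed value = $2,290,500 × 0.794 = $1,818,657
Taxable value = $1,818,657 − $111,000 = $1,707,657
City of Ashport: $1,707,657 × 0.0091 = $15,539.6787
Sable Creek County: $1,707,657 × 0.0044 = $7,513.6908
Ashby Township: $1,707,657 × 0.00342 = $5,840.18694
Total = $15,539.6787 + $7,513.6908 + $5,840.18694 = $28,893.55644

$28,893.56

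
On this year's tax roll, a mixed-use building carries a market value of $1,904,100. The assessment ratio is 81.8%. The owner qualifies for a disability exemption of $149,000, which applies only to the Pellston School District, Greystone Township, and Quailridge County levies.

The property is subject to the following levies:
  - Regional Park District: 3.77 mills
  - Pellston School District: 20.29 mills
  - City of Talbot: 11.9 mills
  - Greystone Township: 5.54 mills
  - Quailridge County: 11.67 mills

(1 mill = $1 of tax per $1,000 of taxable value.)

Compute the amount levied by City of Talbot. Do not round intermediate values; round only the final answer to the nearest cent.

$18,534.89

Assessed value = $1,904,100 × 0.818 = $1,557,553.8
City of Talbot taxable value = $1,557,553.8 (exemption does not apply)
City of Talbot levy = $1,557,553.8 × 0.0119 = $18,534.89022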